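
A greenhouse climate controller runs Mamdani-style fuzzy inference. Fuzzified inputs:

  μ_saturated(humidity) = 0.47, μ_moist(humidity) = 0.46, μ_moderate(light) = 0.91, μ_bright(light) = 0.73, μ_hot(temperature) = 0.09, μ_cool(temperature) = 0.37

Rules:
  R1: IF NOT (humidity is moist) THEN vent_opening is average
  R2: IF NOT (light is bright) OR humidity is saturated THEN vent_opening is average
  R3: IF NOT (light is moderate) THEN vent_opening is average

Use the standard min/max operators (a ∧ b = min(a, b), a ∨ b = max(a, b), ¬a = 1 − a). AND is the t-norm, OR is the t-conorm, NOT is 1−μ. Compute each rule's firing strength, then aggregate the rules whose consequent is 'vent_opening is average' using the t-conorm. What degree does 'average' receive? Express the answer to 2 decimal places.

R1: ¬moist=1−0.46=0.54 → w = 0.54
R2: ¬bright=1−0.73=0.27, saturated=0.47; OR[max(a, b)] → w = 0.47
R3: ¬moderate=1−0.91=0.09 → w = 0.09
Rules with consequent 'average': {R1, R2, R3} → strengths 0.54, 0.47, 0.09
Aggregate via t-conorm [max(a, b)]: 0.54

0.54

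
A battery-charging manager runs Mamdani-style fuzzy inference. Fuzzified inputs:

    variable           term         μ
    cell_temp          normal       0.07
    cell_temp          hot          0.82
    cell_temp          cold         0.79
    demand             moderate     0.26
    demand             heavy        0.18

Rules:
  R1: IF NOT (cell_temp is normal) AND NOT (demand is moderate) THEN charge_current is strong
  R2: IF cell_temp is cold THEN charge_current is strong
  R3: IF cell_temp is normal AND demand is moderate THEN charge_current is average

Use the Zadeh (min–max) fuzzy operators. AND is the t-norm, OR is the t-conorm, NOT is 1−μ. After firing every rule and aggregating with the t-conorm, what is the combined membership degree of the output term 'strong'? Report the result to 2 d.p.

0.79

R1: ¬normal=1−0.07=0.93, ¬moderate=1−0.26=0.74; AND[min(a, b)] → w = 0.74
R2: cold=0.79 → w = 0.79
R3: normal=0.07, moderate=0.26; AND[min(a, b)] → w = 0.07
Rules with consequent 'strong': {R1, R2} → strengths 0.74, 0.79
Aggregate via t-conorm [max(a, b)]: 0.79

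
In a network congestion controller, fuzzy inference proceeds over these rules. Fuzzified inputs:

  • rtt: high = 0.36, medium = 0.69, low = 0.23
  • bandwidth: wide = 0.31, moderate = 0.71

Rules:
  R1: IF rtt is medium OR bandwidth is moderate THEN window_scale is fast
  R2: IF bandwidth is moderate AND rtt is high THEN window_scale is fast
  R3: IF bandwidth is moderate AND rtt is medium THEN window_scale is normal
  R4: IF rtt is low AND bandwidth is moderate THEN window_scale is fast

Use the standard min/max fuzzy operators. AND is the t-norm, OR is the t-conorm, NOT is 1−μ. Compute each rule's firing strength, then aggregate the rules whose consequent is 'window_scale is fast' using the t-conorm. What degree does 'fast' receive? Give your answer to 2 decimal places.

R1: medium=0.69, moderate=0.71; OR[max(a, b)] → w = 0.71
R2: moderate=0.71, high=0.36; AND[min(a, b)] → w = 0.36
R3: moderate=0.71, medium=0.69; AND[min(a, b)] → w = 0.69
R4: low=0.23, moderate=0.71; AND[min(a, b)] → w = 0.23
Rules with consequent 'fast': {R1, R2, R4} → strengths 0.71, 0.36, 0.23
Aggregate via t-conorm [max(a, b)]: 0.71

0.71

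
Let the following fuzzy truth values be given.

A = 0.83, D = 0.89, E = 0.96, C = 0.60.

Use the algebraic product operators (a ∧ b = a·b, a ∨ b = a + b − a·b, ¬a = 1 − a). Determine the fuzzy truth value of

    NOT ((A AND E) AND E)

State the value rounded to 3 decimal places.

0.235

A AND E = a·b on (0.8300, 0.9600) = 0.7968
(A AND E) AND E = a·b on (0.7968, 0.9600) = 0.7649
NOT ((A AND E) AND E) = 1 − 0.7649 = 0.2351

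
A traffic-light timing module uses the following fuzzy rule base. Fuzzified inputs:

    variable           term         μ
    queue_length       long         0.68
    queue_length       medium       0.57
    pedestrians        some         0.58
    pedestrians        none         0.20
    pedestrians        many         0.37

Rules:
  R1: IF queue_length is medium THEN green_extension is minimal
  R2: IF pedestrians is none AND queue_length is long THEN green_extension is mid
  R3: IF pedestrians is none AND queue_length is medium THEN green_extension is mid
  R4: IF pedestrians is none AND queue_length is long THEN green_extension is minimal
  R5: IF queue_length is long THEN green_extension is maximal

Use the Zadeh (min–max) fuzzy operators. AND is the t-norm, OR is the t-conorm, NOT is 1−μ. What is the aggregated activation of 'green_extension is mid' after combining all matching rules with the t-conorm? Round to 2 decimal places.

0.20

R1: medium=0.57 → w = 0.57
R2: none=0.20, long=0.68; AND[min(a, b)] → w = 0.20
R3: none=0.20, medium=0.57; AND[min(a, b)] → w = 0.20
R4: none=0.20, long=0.68; AND[min(a, b)] → w = 0.20
R5: long=0.68 → w = 0.68
Rules with consequent 'mid': {R2, R3} → strengths 0.20, 0.20
Aggregate via t-conorm [max(a, b)]: 0.20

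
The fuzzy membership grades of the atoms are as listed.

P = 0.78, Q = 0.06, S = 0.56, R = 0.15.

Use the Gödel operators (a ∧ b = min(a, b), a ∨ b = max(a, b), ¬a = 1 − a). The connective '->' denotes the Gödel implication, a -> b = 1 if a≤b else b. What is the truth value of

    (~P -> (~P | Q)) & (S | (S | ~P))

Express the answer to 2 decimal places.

0.56

~P = 1 − 0.78 = 0.22
~P = 1 − 0.78 = 0.22
~P | Q = max(a, b) on (0.22, 0.06) = 0.22
~P -> (~P | Q)  [Gödel: 1 if a≤b else b] with a=0.22, b=0.22 → 1.00
~P = 1 − 0.78 = 0.22
S | ~P = max(a, b) on (0.56, 0.22) = 0.56
S | (S | ~P) = max(a, b) on (0.56, 0.56) = 0.56
(~P -> (~P | Q)) & (S | (S | ~P)) = min(a, b) on (1.00, 0.56) = 0.56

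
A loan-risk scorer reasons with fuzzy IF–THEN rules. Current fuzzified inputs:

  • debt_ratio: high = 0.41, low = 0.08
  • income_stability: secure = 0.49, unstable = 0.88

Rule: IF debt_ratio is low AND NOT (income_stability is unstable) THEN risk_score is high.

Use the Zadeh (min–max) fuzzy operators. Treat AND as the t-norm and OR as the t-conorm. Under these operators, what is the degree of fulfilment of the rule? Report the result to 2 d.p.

firing strength: low=0.08, ¬unstable=1−0.88=0.12; AND[min(a, b)] → w = 0.08

0.08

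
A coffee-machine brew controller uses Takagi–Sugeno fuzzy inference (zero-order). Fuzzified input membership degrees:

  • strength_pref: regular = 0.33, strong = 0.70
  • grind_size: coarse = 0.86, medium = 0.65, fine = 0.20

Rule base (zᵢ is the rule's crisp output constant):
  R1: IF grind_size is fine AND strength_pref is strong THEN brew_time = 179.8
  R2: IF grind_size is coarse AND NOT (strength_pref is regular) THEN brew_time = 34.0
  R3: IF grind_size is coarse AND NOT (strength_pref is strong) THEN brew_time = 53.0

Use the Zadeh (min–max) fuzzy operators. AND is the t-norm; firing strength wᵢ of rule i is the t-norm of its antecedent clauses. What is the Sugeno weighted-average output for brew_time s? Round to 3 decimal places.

63.795

R1 (z=179.8): fine=0.20, strong=0.70; AND[min(a, b)] → w = 0.20
R2 (z=34.0): coarse=0.86, ¬regular=1−0.33=0.67; AND[min(a, b)] → w = 0.67
R3 (z=53.0): coarse=0.86, ¬strong=1−0.70=0.30; AND[min(a, b)] → w = 0.30
Weighted average = (0.20·179.8 + 0.67·34.0 + 0.30·53.0) / (0.20 + 0.67 + 0.30)
  = 74.6400 / 1.1700 = 63.795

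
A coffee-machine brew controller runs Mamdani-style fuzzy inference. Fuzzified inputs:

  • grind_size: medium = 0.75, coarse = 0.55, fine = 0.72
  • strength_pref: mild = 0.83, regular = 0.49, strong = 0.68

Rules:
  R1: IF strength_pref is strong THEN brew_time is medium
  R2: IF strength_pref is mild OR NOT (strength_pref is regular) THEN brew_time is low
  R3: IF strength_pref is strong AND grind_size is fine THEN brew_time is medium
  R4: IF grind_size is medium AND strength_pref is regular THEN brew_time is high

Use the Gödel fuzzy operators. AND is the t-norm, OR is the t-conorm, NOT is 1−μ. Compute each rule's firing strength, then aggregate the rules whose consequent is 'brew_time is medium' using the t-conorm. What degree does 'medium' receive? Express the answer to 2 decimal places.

0.68

R1: strong=0.68 → w = 0.68
R2: mild=0.83, ¬regular=1−0.49=0.51; OR[max(a, b)] → w = 0.83
R3: strong=0.68, fine=0.72; AND[min(a, b)] → w = 0.68
R4: medium=0.75, regular=0.49; AND[min(a, b)] → w = 0.49
Rules with consequent 'medium': {R1, R3} → strengths 0.68, 0.68
Aggregate via t-conorm [max(a, b)]: 0.68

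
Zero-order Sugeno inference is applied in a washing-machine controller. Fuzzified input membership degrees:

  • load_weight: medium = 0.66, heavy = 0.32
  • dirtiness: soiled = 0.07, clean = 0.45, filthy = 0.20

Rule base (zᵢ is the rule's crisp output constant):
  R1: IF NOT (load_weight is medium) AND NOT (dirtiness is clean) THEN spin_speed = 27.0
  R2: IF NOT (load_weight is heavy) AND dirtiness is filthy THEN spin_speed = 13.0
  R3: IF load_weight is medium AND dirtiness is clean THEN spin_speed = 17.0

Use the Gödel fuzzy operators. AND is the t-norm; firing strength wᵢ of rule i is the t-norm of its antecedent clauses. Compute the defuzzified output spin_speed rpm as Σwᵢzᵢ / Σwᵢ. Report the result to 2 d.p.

19.63

R1 (z=27.0): ¬medium=1−0.66=0.34, ¬clean=1−0.45=0.55; AND[min(a, b)] → w = 0.34
R2 (z=13.0): ¬heavy=1−0.32=0.68, filthy=0.20; AND[min(a, b)] → w = 0.20
R3 (z=17.0): medium=0.66, clean=0.45; AND[min(a, b)] → w = 0.45
Weighted average = (0.34·27.0 + 0.20·13.0 + 0.45·17.0) / (0.34 + 0.20 + 0.45)
  = 19.4300 / 0.9900 = 19.63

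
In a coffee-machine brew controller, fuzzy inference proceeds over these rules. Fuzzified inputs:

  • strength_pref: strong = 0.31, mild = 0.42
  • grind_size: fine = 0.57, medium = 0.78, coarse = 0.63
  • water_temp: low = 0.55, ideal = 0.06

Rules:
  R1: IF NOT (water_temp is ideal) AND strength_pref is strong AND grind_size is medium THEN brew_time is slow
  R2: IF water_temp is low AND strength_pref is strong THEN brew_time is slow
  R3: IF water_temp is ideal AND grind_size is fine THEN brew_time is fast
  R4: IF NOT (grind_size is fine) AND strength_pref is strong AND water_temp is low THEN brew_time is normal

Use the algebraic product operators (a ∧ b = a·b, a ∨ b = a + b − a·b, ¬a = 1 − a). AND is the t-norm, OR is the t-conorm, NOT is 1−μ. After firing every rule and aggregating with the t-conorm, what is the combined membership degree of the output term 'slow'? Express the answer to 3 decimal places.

R1: ¬ideal=1−0.06=0.94, strong=0.31, medium=0.78; AND[a·b] → w = 0.2273
R2: low=0.55, strong=0.31; AND[a·b] → w = 0.1705
R3: ideal=0.06, fine=0.57; AND[a·b] → w = 0.0342
R4: ¬fine=1−0.57=0.43, strong=0.31, low=0.55; AND[a·b] → w = 0.0733
Rules with consequent 'slow': {R1, R2} → strengths 0.2273, 0.1705
Aggregate via t-conorm [a + b − a·b]: 0.3590

0.359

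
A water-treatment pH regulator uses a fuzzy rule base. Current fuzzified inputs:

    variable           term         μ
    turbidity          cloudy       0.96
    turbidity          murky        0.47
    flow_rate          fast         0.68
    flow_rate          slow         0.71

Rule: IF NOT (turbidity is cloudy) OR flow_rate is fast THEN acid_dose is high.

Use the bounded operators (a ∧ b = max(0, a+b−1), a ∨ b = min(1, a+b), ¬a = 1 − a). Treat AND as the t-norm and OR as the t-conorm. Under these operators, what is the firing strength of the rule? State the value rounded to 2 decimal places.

firing strength: ¬cloudy=1−0.96=0.04, fast=0.68; OR[min(1, a+b)] → w = 0.72

0.72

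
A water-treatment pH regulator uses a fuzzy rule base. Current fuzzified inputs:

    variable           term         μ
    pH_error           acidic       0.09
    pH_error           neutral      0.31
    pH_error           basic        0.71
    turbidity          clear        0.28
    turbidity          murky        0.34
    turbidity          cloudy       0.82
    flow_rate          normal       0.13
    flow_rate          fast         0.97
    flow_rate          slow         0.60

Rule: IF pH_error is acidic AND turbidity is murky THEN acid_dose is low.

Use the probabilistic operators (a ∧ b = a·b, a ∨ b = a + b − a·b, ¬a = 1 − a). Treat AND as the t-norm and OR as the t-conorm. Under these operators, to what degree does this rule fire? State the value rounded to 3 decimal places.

firing strength: acidic=0.09, murky=0.34; AND[a·b] → w = 0.0306

0.031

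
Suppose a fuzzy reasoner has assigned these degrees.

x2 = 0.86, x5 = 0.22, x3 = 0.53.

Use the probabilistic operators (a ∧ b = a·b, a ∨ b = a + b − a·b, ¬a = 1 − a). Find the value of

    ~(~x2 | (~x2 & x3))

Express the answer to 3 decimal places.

0.796

~x2 = 1 − 0.8600 = 0.1400
~x2 = 1 − 0.8600 = 0.1400
~x2 & x3 = a·b on (0.1400, 0.5300) = 0.0742
~x2 | (~x2 & x3) = a + b − a·b on (0.1400, 0.0742) = 0.2038
~(~x2 | (~x2 & x3)) = 1 − 0.2038 = 0.7962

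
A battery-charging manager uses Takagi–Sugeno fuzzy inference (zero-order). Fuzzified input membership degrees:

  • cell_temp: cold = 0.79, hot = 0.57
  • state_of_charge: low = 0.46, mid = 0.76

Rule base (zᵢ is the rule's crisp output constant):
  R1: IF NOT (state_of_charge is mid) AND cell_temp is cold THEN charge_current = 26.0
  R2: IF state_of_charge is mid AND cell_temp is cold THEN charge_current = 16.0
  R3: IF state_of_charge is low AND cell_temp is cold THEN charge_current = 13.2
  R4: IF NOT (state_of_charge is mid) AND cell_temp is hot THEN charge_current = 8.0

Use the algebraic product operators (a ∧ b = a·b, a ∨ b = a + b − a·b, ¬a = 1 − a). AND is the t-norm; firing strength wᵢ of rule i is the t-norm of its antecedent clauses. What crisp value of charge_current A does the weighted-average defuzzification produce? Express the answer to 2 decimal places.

15.83

R1 (z=26.0): ¬mid=1−0.76=0.24, cold=0.79; AND[a·b] → w = 0.1896
R2 (z=16.0): mid=0.76, cold=0.79; AND[a·b] → w = 0.6004
R3 (z=13.2): low=0.46, cold=0.79; AND[a·b] → w = 0.3634
R4 (z=8.0): ¬mid=1−0.76=0.24, hot=0.57; AND[a·b] → w = 0.1368
Weighted average = (0.1896·26.0 + 0.6004·16.0 + 0.3634·13.2 + 0.1368·8.0) / (0.1896 + 0.6004 + 0.3634 + 0.1368)
  = 20.4273 / 1.2902 = 15.83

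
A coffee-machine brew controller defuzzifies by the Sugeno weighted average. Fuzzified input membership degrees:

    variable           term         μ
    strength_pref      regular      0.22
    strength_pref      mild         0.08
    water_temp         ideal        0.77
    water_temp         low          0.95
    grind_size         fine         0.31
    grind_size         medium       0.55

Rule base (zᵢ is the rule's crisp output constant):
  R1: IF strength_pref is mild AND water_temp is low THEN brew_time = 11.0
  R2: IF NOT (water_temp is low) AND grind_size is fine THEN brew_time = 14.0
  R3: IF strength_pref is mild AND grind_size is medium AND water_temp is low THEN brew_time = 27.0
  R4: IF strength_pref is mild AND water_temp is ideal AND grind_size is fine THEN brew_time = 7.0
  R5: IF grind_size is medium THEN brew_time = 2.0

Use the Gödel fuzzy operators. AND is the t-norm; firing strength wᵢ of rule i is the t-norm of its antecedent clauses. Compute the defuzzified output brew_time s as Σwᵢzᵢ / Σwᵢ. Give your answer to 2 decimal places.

6.43

R1 (z=11.0): mild=0.08, low=0.95; AND[min(a, b)] → w = 0.08
R2 (z=14.0): ¬low=1−0.95=0.05, fine=0.31; AND[min(a, b)] → w = 0.05
R3 (z=27.0): mild=0.08, medium=0.55, low=0.95; AND[min(a, b)] → w = 0.08
R4 (z=7.0): mild=0.08, ideal=0.77, fine=0.31; AND[min(a, b)] → w = 0.08
R5 (z=2.0): medium=0.55 → w = 0.55
Weighted average = (0.08·11.0 + 0.05·14.0 + 0.08·27.0 + 0.08·7.0 + 0.55·2.0) / (0.08 + 0.05 + 0.08 + 0.08 + 0.55)
  = 5.4000 / 0.8400 = 6.43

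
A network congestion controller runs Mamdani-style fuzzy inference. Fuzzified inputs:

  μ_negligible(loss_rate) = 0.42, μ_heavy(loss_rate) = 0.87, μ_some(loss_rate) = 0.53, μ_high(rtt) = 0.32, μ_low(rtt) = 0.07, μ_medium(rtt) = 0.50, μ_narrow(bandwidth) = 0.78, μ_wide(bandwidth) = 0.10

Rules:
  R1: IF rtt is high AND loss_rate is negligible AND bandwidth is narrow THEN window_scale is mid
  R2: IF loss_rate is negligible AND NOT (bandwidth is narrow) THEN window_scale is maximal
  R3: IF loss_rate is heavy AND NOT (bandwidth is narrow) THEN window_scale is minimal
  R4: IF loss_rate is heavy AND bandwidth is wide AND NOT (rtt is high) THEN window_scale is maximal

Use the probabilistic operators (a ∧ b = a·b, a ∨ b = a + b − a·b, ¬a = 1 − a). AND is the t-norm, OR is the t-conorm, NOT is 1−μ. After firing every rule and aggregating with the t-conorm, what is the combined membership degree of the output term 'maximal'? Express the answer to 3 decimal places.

R1: high=0.32, negligible=0.42, narrow=0.78; AND[a·b] → w = 0.1048
R2: negligible=0.42, ¬narrow=1−0.78=0.22; AND[a·b] → w = 0.0924
R3: heavy=0.87, ¬narrow=1−0.78=0.22; AND[a·b] → w = 0.1914
R4: heavy=0.87, wide=0.10, ¬high=1−0.32=0.68; AND[a·b] → w = 0.0592
Rules with consequent 'maximal': {R2, R4} → strengths 0.0924, 0.0592
Aggregate via t-conorm [a + b − a·b]: 0.1461

0.146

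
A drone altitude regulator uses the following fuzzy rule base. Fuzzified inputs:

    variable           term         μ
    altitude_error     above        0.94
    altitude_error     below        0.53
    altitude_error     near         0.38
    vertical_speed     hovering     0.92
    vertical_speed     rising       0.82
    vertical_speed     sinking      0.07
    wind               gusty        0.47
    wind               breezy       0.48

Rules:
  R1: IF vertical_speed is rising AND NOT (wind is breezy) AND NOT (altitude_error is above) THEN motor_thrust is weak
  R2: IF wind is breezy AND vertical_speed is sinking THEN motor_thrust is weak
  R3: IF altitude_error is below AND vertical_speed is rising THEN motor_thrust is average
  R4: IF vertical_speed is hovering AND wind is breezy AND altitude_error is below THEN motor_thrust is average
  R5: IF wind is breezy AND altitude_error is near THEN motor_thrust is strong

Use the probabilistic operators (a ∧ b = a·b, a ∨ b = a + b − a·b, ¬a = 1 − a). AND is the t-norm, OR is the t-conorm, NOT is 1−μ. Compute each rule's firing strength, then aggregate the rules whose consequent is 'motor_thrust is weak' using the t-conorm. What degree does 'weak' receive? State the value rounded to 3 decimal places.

R1: rising=0.82, ¬breezy=1−0.48=0.52, ¬above=1−0.94=0.06; AND[a·b] → w = 0.0256
R2: breezy=0.48, sinking=0.07; AND[a·b] → w = 0.0336
R3: below=0.53, rising=0.82; AND[a·b] → w = 0.4346
R4: hovering=0.92, breezy=0.48, below=0.53; AND[a·b] → w = 0.2340
R5: breezy=0.48, near=0.38; AND[a·b] → w = 0.1824
Rules with consequent 'weak': {R1, R2} → strengths 0.0256, 0.0336
Aggregate via t-conorm [a + b − a·b]: 0.0583

0.058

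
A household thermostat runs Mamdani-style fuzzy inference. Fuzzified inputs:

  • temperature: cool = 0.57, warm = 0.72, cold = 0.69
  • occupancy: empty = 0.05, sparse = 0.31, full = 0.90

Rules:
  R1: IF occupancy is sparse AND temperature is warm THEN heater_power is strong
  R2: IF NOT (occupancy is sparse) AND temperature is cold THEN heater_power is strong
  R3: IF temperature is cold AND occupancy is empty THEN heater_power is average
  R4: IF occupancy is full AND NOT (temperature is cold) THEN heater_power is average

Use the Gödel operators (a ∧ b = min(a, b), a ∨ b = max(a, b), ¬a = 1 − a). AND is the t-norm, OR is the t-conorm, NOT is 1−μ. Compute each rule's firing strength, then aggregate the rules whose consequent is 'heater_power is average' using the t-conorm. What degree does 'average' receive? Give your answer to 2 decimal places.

0.31

R1: sparse=0.31, warm=0.72; AND[min(a, b)] → w = 0.31
R2: ¬sparse=1−0.31=0.69, cold=0.69; AND[min(a, b)] → w = 0.69
R3: cold=0.69, empty=0.05; AND[min(a, b)] → w = 0.05
R4: full=0.90, ¬cold=1−0.69=0.31; AND[min(a, b)] → w = 0.31
Rules with consequent 'average': {R3, R4} → strengths 0.05, 0.31
Aggregate via t-conorm [max(a, b)]: 0.31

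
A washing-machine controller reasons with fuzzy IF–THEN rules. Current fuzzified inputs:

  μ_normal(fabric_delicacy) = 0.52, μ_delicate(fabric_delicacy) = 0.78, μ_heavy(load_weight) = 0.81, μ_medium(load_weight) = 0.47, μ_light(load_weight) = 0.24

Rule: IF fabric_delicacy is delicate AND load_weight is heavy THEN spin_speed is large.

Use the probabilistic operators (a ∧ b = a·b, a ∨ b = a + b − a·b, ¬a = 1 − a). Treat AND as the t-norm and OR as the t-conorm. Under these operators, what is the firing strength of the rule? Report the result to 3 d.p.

firing strength: delicate=0.78, heavy=0.81; AND[a·b] → w = 0.6318

0.632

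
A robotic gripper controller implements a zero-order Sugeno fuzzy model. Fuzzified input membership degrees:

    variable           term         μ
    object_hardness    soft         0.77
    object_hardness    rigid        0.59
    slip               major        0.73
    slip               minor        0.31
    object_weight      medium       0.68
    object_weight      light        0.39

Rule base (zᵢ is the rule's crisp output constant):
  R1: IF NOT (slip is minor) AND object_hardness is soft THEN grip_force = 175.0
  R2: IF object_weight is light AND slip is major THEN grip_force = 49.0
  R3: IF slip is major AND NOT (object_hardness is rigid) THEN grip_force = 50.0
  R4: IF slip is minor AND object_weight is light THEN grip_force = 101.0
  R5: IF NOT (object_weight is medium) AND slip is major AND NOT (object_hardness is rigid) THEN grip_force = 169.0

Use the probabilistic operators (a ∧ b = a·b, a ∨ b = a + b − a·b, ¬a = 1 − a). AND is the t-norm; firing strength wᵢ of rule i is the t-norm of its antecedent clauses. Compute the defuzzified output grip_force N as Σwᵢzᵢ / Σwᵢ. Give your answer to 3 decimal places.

112.832

R1 (z=175.0): ¬minor=1−0.31=0.69, soft=0.77; AND[a·b] → w = 0.5313
R2 (z=49.0): light=0.39, major=0.73; AND[a·b] → w = 0.2847
R3 (z=50.0): major=0.73, ¬rigid=1−0.59=0.41; AND[a·b] → w = 0.2993
R4 (z=101.0): minor=0.31, light=0.39; AND[a·b] → w = 0.1209
R5 (z=169.0): ¬medium=1−0.68=0.32, major=0.73, ¬rigid=1−0.59=0.41; AND[a·b] → w = 0.0958
Weighted average = (0.5313·175.0 + 0.2847·49.0 + 0.2993·50.0 + 0.1209·101.0 + 0.0958·169.0) / (0.5313 + 0.2847 + 0.2993 + 0.1209 + 0.0958)
  = 150.2898 / 1.3320 = 112.832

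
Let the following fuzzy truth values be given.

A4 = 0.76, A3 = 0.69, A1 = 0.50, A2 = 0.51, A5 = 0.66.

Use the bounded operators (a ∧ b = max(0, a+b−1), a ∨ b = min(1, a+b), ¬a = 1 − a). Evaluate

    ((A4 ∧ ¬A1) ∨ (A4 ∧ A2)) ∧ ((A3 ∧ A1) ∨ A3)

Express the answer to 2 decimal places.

¬A1 = 1 − 0.50 = 0.50
A4 ∧ ¬A1 = max(0, a+b−1) on (0.76, 0.50) = 0.26
A4 ∧ A2 = max(0, a+b−1) on (0.76, 0.51) = 0.27
(A4 ∧ ¬A1) ∨ (A4 ∧ A2) = min(1, a+b) on (0.26, 0.27) = 0.53
A3 ∧ A1 = max(0, a+b−1) on (0.69, 0.50) = 0.19
(A3 ∧ A1) ∨ A3 = min(1, a+b) on (0.19, 0.69) = 0.88
((A4 ∧ ¬A1) ∨ (A4 ∧ A2)) ∧ ((A3 ∧ A1) ∨ A3) = max(0, a+b−1) on (0.53, 0.88) = 0.41

0.41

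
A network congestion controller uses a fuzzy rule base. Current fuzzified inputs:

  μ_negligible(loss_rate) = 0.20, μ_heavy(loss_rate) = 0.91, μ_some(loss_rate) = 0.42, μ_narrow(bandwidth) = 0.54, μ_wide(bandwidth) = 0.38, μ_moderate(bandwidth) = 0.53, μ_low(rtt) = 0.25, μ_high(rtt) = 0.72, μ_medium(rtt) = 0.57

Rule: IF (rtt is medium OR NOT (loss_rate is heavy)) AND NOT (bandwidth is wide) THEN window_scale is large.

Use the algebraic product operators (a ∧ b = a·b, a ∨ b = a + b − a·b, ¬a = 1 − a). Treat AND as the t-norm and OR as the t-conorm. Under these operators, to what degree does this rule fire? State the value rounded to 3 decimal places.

firing strength: (medium=0.57 OR ¬heavy=1−0.91=0.09) = 0.6087; AND[a·b] with ¬wide=1−0.38=0.62 → w = 0.3774

0.377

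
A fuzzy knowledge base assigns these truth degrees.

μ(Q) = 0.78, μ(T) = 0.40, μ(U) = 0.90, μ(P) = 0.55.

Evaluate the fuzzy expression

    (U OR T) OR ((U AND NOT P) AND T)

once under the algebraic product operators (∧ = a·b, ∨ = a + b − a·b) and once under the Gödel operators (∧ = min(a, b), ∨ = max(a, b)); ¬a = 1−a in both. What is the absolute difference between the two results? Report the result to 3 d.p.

Under algebraic product:
  U OR T = a + b − a·b on (0.9000, 0.4000) = 0.9400
  NOT P = 1 − 0.5500 = 0.4500
  U AND NOT P = a·b on (0.9000, 0.4500) = 0.4050
  (U AND NOT P) AND T = a·b on (0.4050, 0.4000) = 0.1620
  (U OR T) OR ((U AND NOT P) AND T) = a + b − a·b on (0.9400, 0.1620) = 0.9497
  → value = 0.9497
Under Gödel:
  U OR T = max(a, b) on (0.90, 0.40) = 0.90
  NOT P = 1 − 0.55 = 0.45
  U AND NOT P = min(a, b) on (0.90, 0.45) = 0.45
  (U AND NOT P) AND T = min(a, b) on (0.45, 0.40) = 0.40
  (U OR T) OR ((U AND NOT P) AND T) = max(a, b) on (0.90, 0.40) = 0.90
  → value = 0.9000
|0.9497 − 0.9000| = 0.050

0.050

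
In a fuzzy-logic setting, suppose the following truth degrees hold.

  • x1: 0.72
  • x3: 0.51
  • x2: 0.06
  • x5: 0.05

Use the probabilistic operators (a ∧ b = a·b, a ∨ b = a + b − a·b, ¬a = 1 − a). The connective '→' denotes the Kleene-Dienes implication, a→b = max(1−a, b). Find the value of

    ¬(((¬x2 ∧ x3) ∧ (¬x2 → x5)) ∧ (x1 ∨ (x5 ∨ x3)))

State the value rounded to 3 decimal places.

¬x2 = 1 − 0.0600 = 0.9400
¬x2 ∧ x3 = a·b on (0.9400, 0.5100) = 0.4794
¬x2 = 1 − 0.0600 = 0.9400
¬x2 → x5  [Kleene-Dienes: max(1−a, b)] with a=0.9400, b=0.0500 → 0.0600
(¬x2 ∧ x3) ∧ (¬x2 → x5) = a·b on (0.4794, 0.0600) = 0.0288
x5 ∨ x3 = a + b − a·b on (0.0500, 0.5100) = 0.5345
x1 ∨ (x5 ∨ x3) = a + b − a·b on (0.7200, 0.5345) = 0.8697
((¬x2 ∧ x3) ∧ (¬x2 → x5)) ∧ (x1 ∨ (x5 ∨ x3)) = a·b on (0.0288, 0.8697) = 0.0250
¬(((¬x2 ∧ x3) ∧ (¬x2 → x5)) ∧ (x1 ∨ (x5 ∨ x3))) = 1 − 0.0250 = 0.9750

0.975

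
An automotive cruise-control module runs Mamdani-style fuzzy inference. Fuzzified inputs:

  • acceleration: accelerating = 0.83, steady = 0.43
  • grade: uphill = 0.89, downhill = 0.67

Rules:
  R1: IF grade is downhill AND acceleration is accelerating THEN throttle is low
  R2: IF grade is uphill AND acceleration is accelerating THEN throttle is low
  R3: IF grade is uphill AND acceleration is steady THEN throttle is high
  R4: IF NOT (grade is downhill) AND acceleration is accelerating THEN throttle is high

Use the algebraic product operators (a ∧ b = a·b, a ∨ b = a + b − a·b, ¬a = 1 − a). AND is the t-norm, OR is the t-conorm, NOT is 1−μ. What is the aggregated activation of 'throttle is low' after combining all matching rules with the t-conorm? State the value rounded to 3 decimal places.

R1: downhill=0.67, accelerating=0.83; AND[a·b] → w = 0.5561
R2: uphill=0.89, accelerating=0.83; AND[a·b] → w = 0.7387
R3: uphill=0.89, steady=0.43; AND[a·b] → w = 0.3827
R4: ¬downhill=1−0.67=0.33, accelerating=0.83; AND[a·b] → w = 0.2739
Rules with consequent 'low': {R1, R2} → strengths 0.5561, 0.7387
Aggregate via t-conorm [a + b − a·b]: 0.8840

0.884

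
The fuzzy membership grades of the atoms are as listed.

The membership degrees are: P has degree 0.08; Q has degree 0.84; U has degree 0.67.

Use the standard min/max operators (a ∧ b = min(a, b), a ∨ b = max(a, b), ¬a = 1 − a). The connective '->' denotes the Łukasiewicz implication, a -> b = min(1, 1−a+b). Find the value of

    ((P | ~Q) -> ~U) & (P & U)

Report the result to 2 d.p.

~Q = 1 − 0.84 = 0.16
P | ~Q = max(a, b) on (0.08, 0.16) = 0.16
~U = 1 − 0.67 = 0.33
(P | ~Q) -> ~U  [Łukasiewicz: min(1, 1−a+b)] with a=0.16, b=0.33 → 1.00
P & U = min(a, b) on (0.08, 0.67) = 0.08
((P | ~Q) -> ~U) & (P & U) = min(a, b) on (1.00, 0.08) = 0.08

0.08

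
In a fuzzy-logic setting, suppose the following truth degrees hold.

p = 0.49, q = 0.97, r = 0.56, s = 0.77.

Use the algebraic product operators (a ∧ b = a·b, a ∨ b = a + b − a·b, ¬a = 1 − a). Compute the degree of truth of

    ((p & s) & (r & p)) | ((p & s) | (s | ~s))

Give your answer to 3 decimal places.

0.901

p & s = a·b on (0.4900, 0.7700) = 0.3773
r & p = a·b on (0.5600, 0.4900) = 0.2744
(p & s) & (r & p) = a·b on (0.3773, 0.2744) = 0.1035
p & s = a·b on (0.4900, 0.7700) = 0.3773
~s = 1 − 0.7700 = 0.2300
s | ~s = a + b − a·b on (0.7700, 0.2300) = 0.8229
(p & s) | (s | ~s) = a + b − a·b on (0.3773, 0.8229) = 0.8897
((p & s) & (r & p)) | ((p & s) | (s | ~s)) = a + b − a·b on (0.1035, 0.8897) = 0.9011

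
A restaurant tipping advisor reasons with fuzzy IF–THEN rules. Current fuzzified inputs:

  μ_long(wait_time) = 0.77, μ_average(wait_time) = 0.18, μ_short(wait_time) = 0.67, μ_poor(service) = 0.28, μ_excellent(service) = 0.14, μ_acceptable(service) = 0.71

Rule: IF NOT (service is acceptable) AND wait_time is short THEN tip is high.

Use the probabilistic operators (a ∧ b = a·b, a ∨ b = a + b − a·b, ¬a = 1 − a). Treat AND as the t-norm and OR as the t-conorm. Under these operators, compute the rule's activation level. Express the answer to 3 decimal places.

firing strength: ¬acceptable=1−0.71=0.29, short=0.67; AND[a·b] → w = 0.1943

0.194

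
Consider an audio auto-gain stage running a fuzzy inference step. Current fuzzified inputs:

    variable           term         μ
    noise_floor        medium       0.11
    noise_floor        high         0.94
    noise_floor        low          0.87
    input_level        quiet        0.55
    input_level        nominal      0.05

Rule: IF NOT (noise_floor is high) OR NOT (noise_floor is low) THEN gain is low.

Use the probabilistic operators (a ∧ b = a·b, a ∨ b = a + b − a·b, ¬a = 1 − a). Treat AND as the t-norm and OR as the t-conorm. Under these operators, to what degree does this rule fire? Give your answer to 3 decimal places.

firing strength: ¬high=1−0.94=0.06, ¬low=1−0.87=0.13; OR[a + b − a·b] → w = 0.1822

0.182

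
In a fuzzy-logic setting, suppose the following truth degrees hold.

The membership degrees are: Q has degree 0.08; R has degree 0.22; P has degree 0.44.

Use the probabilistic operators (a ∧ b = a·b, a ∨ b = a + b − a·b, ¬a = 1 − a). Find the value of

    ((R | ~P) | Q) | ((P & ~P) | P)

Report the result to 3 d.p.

0.867

~P = 1 − 0.4400 = 0.5600
R | ~P = a + b − a·b on (0.2200, 0.5600) = 0.6568
(R | ~P) | Q = a + b − a·b on (0.6568, 0.0800) = 0.6843
~P = 1 − 0.4400 = 0.5600
P & ~P = a·b on (0.4400, 0.5600) = 0.2464
(P & ~P) | P = a + b − a·b on (0.2464, 0.4400) = 0.5780
((R | ~P) | Q) | ((P & ~P) | P) = a + b − a·b on (0.6843, 0.5780) = 0.8668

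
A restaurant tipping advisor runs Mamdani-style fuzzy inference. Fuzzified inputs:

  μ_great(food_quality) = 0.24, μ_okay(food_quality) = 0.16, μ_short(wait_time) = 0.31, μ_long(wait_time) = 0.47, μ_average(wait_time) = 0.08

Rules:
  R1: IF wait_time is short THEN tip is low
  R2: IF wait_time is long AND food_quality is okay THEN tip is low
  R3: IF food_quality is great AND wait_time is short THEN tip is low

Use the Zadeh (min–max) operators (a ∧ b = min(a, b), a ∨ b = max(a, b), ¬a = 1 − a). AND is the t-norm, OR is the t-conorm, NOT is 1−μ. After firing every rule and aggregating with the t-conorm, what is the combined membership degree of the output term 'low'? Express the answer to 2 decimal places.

R1: short=0.31 → w = 0.31
R2: long=0.47, okay=0.16; AND[min(a, b)] → w = 0.16
R3: great=0.24, short=0.31; AND[min(a, b)] → w = 0.24
Rules with consequent 'low': {R1, R2, R3} → strengths 0.31, 0.16, 0.24
Aggregate via t-conorm [max(a, b)]: 0.31

0.31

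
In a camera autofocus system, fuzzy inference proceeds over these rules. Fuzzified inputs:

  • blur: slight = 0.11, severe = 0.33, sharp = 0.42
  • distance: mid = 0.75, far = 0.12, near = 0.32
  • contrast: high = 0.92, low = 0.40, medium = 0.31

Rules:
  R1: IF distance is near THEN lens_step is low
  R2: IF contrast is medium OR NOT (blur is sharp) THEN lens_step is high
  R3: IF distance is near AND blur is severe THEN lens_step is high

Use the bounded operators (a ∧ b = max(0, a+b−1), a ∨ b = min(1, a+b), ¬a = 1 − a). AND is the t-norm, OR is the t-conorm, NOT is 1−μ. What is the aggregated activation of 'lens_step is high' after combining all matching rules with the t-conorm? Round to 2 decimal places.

0.89

R1: near=0.32 → w = 0.32
R2: medium=0.31, ¬sharp=1−0.42=0.58; OR[min(1, a+b)] → w = 0.89
R3: near=0.32, severe=0.33; AND[max(0, a+b−1)] → w = 0.00
Rules with consequent 'high': {R2, R3} → strengths 0.89, 0.00
Aggregate via t-conorm [min(1, a+b)]: 0.89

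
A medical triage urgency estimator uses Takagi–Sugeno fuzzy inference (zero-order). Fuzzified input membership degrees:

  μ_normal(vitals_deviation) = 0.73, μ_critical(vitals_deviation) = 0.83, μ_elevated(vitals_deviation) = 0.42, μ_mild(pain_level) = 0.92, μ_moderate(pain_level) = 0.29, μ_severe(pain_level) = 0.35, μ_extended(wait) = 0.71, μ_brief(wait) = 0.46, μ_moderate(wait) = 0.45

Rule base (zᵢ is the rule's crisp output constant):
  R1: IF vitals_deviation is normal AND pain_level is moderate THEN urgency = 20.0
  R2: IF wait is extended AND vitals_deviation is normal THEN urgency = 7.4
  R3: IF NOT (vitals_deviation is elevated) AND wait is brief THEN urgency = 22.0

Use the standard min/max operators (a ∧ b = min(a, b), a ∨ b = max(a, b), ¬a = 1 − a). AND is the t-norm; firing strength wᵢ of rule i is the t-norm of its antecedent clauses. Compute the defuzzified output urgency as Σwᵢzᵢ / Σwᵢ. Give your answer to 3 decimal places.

R1 (z=20.0): normal=0.73, moderate=0.29; AND[min(a, b)] → w = 0.29
R2 (z=7.4): extended=0.71, normal=0.73; AND[min(a, b)] → w = 0.71
R3 (z=22.0): ¬elevated=1−0.42=0.58, brief=0.46; AND[min(a, b)] → w = 0.46
Weighted average = (0.29·20.0 + 0.71·7.4 + 0.46·22.0) / (0.29 + 0.71 + 0.46)
  = 21.1740 / 1.4600 = 14.503

14.503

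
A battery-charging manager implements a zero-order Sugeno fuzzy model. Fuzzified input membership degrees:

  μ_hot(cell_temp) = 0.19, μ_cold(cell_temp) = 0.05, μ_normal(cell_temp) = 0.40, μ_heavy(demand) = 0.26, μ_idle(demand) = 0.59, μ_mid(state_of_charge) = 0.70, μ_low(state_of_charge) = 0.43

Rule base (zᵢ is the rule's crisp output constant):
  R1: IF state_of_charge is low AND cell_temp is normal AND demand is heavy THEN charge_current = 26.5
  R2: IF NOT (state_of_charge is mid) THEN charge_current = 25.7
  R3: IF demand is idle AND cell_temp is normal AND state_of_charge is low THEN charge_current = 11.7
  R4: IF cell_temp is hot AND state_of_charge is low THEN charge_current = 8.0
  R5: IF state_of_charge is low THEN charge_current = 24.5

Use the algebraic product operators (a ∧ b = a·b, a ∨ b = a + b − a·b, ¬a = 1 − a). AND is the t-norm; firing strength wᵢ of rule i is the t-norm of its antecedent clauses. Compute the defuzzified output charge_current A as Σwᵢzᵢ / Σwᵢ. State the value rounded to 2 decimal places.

22.21

R1 (z=26.5): low=0.43, normal=0.40, heavy=0.26; AND[a·b] → w = 0.0447
R2 (z=25.7): ¬mid=1−0.70=0.30 → w = 0.3000
R3 (z=11.7): idle=0.59, normal=0.40, low=0.43; AND[a·b] → w = 0.1015
R4 (z=8.0): hot=0.19, low=0.43; AND[a·b] → w = 0.0817
R5 (z=24.5): low=0.43 → w = 0.4300
Weighted average = (0.0447·26.5 + 0.3000·25.7 + 0.1015·11.7 + 0.0817·8.0 + 0.4300·24.5) / (0.0447 + 0.3000 + 0.1015 + 0.0817 + 0.4300)
  = 21.2710 / 0.9579 = 22.21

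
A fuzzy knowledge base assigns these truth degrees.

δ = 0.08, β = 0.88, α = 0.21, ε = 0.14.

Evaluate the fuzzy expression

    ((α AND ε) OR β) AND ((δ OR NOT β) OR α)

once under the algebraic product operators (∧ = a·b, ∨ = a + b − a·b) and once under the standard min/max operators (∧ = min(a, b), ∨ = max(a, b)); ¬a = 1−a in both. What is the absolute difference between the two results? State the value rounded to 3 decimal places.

0.108

Under algebraic product:
  α AND ε = a·b on (0.2100, 0.1400) = 0.0294
  (α AND ε) OR β = a + b − a·b on (0.0294, 0.8800) = 0.8835
  NOT β = 1 − 0.8800 = 0.1200
  δ OR NOT β = a + b − a·b on (0.0800, 0.1200) = 0.1904
  (δ OR NOT β) OR α = a + b − a·b on (0.1904, 0.2100) = 0.3604
  ((α AND ε) OR β) AND ((δ OR NOT β) OR α) = a·b on (0.8835, 0.3604) = 0.3184
  → value = 0.3184
Under standard min/max:
  α AND ε = min(a, b) on (0.21, 0.14) = 0.14
  (α AND ε) OR β = max(a, b) on (0.14, 0.88) = 0.88
  NOT β = 1 − 0.88 = 0.12
  δ OR NOT β = max(a, b) on (0.08, 0.12) = 0.12
  (δ OR NOT β) OR α = max(a, b) on (0.12, 0.21) = 0.21
  ((α AND ε) OR β) AND ((δ OR NOT β) OR α) = min(a, b) on (0.88, 0.21) = 0.21
  → value = 0.2100
|0.3184 − 0.2100| = 0.108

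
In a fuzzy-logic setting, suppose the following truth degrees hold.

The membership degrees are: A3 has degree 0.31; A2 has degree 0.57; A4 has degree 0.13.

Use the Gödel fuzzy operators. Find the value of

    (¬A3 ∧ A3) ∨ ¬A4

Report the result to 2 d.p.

0.87

¬A3 = 1 − 0.31 = 0.69
¬A3 ∧ A3 = min(a, b) on (0.69, 0.31) = 0.31
¬A4 = 1 − 0.13 = 0.87
(¬A3 ∧ A3) ∨ ¬A4 = max(a, b) on (0.31, 0.87) = 0.87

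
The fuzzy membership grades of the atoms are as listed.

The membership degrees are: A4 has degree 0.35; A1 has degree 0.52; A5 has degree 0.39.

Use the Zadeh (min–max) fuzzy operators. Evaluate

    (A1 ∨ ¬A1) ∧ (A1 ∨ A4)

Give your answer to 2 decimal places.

¬A1 = 1 − 0.52 = 0.48
A1 ∨ ¬A1 = max(a, b) on (0.52, 0.48) = 0.52
A1 ∨ A4 = max(a, b) on (0.52, 0.35) = 0.52
(A1 ∨ ¬A1) ∧ (A1 ∨ A4) = min(a, b) on (0.52, 0.52) = 0.52

0.52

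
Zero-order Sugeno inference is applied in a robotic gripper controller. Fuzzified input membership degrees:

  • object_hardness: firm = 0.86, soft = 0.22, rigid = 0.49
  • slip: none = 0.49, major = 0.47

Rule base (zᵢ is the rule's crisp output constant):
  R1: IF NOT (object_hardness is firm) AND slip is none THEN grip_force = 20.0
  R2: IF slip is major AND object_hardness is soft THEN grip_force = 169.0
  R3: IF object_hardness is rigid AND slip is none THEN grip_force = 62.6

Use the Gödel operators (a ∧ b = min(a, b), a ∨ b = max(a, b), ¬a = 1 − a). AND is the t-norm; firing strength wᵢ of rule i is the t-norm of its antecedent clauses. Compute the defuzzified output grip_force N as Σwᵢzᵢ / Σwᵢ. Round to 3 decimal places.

R1 (z=20.0): ¬firm=1−0.86=0.14, none=0.49; AND[min(a, b)] → w = 0.14
R2 (z=169.0): major=0.47, soft=0.22; AND[min(a, b)] → w = 0.22
R3 (z=62.6): rigid=0.49, none=0.49; AND[min(a, b)] → w = 0.49
Weighted average = (0.14·20.0 + 0.22·169.0 + 0.49·62.6) / (0.14 + 0.22 + 0.49)
  = 70.6540 / 0.8500 = 83.122

83.122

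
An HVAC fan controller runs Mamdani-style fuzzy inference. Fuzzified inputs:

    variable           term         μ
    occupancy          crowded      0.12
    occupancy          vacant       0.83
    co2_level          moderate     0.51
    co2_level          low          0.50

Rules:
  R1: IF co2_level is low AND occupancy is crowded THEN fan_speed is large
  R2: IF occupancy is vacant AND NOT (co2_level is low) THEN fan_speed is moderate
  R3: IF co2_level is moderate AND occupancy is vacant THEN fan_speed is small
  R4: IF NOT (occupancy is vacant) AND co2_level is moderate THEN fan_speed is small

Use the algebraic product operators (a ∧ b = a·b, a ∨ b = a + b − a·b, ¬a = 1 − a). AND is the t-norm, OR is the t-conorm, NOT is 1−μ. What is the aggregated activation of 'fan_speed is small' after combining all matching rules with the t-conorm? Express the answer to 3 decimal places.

R1: low=0.50, crowded=0.12; AND[a·b] → w = 0.0600
R2: vacant=0.83, ¬low=1−0.50=0.50; AND[a·b] → w = 0.4150
R3: moderate=0.51, vacant=0.83; AND[a·b] → w = 0.4233
R4: ¬vacant=1−0.83=0.17, moderate=0.51; AND[a·b] → w = 0.0867
Rules with consequent 'small': {R3, R4} → strengths 0.4233, 0.0867
Aggregate via t-conorm [a + b − a·b]: 0.4733

0.473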